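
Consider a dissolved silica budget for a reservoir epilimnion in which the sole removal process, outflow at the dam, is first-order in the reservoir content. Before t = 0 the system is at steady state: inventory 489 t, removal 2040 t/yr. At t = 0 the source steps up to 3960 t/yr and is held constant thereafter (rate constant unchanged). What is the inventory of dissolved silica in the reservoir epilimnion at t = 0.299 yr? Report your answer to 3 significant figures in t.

The sink rate constant is k = F₀/M₀ = 2040/489 = 4.172 yr⁻¹.
Solving dM/dt = F₁ − kM with M(0) = M₀ gives M(t) = F₁/k + (M₀ − F₁/k)·e^(−kt).
F₁/k = 3960/4.172 = 949.24 t; kt = 4.172 × 0.299 = 1.247, e^(−kt) = 0.2873.
M(0.299) = 949.24 + (489 − 949.24) × 0.2873 = 949.24 − 132.2 = 817.03 t.

817 t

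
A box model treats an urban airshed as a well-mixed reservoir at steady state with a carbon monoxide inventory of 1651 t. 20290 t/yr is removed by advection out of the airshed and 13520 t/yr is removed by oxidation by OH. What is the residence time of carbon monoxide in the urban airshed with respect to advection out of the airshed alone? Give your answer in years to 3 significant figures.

0.0814 yr

Residence time with respect to a single sink: τ = M / F_sink.
τ = 1651 / 20290 = 0.08137 yr.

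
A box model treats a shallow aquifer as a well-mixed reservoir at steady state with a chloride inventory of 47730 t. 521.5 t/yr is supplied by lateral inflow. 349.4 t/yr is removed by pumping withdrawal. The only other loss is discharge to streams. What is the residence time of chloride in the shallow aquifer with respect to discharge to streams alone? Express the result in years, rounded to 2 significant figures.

280 yr

At steady state ΣF_in = ΣF_out.
ΣF_in = 521.50 t/yr.
Discharge to streams flux = ΣF_in − (349.4) = 521.50 − 349.4 = 172.1 t/yr.
τ = M / F = 47730 / 172.1 = 277.3 yr.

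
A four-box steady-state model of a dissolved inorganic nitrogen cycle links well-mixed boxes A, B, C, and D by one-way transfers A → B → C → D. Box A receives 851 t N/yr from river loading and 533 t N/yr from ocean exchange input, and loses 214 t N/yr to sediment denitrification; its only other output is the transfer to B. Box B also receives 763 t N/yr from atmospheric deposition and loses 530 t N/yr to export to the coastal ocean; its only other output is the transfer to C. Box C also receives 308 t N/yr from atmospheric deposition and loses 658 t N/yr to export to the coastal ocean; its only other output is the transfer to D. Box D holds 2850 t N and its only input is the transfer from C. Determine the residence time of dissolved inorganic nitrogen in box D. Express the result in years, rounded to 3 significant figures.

Box A: F(A→B) = (851 + 533) − 214 = 1170.0 t N/yr.
Box B: F(B→C) = (1170.0 + 763) − 530 = 1403.0 t N/yr.
Box C: F(C→D) = (1403.0 + 308) − 658 = 1053.0 t N/yr.
Box D throughput = its input = 1053.0 t N/yr; τ = 2850 / 1053.0 = 2.707 yr.

2.71 yr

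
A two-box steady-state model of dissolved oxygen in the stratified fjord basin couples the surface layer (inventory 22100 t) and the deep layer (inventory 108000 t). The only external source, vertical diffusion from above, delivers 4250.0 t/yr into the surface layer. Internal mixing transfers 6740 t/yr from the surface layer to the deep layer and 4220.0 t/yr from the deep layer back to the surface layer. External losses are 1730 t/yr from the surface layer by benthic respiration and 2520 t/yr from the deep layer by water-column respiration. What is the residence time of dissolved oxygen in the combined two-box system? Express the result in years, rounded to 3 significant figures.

30.6 yr

Residence time in the combined system uses the total inventory and the total *external* removal — internal exchanges between the two boxes cancel.
M_total = 22100 + 108000 = 130100 t.
ΣF_external_out = 1730 + 2520 = 4250.0 t/yr.
τ = M_total / ΣF_ext = 130100 / 4250.0 = 30.61 yr.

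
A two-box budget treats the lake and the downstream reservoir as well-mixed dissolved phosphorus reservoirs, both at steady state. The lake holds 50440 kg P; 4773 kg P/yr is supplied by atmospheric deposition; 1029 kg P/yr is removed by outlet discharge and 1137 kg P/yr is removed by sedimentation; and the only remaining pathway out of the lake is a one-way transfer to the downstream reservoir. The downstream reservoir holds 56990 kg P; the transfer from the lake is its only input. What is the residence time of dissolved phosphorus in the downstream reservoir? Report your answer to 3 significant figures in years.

Balance the lake: ΣF_in = 4773.0 kg P/yr.
Transfer to the downstream reservoir = ΣF_in − (1029 + 1137) = 2607.0 kg P/yr.
At steady state the output of the downstream reservoir equals its input, 2607.0 kg P/yr.
τ = M / F = 56990 / 2607.0 = 21.86 yr.

21.9 yr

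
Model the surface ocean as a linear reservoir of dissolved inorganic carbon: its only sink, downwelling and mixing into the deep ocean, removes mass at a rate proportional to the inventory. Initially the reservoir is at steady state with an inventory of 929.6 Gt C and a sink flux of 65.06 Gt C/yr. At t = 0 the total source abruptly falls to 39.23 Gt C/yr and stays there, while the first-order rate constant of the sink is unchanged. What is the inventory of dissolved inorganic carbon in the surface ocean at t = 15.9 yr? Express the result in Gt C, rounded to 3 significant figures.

Residence time τ = M₀/F₀ = 14.29 yr. The eventual steady state is M_∞ = M₀·(F₁/F₀) = 929.6 × 39.23/65.06 = 560.53 Gt C.
The anomaly ΔM(t) = M(t) − M_∞ decays as ΔM₀·e^(−t/τ) with ΔM₀ = 929.6 − 560.53 = 369.1 Gt C.
At t = 15.9 yr, e^(−t/τ) = e^(−1.113) = 0.3286, so ΔM = 121.3 Gt C and M = 560.53 + 121.3 = 681.82 Gt C.

682 Gt C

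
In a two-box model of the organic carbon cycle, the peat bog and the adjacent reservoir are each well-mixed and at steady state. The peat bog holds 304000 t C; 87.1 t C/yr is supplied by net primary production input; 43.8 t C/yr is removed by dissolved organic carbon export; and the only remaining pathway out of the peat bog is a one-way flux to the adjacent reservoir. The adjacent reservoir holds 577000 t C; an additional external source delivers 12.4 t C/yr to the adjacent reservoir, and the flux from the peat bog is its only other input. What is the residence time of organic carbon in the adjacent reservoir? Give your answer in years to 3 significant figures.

10400 yr

Balance the peat bog: ΣF_in = 87.100 t C/yr.
Flux to the adjacent reservoir = ΣF_in − (43.8) = 43.300 t C/yr.
Total input to the adjacent reservoir = 43.300 + 12.4 = 55.700 t C/yr; at steady state this equals its total output.
τ = M / F = 577000 / 55.700 = 10360 yr.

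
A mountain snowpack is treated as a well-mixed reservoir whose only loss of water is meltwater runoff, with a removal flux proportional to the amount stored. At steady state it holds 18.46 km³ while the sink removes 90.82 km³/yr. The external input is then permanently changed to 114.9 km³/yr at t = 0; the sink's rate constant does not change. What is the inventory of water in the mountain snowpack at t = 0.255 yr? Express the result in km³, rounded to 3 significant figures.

22.0 km³

The sink rate constant is k = F₀/M₀ = 90.82/18.46 = 4.920 yr⁻¹.
Solving dM/dt = F₁ − kM with M(0) = M₀ gives M(t) = F₁/k + (M₀ − F₁/k)·e^(−kt).
F₁/k = 114.9/4.920 = 23.354 km³; kt = 4.920 × 0.255 = 1.255, e^(−kt) = 0.2852.
M(0.255) = 23.354 + (18.46 − 23.354) × 0.2852 = 23.354 − 1.396 = 21.959 km³.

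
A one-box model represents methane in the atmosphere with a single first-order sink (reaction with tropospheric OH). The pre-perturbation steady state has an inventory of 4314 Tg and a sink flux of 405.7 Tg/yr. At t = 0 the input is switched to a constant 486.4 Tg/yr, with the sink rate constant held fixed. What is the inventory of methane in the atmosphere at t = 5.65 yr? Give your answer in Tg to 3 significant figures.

4670 Tg

Residence time τ = M₀/F₀ = 10.63 yr. The eventual steady state is M_∞ = M₀·(F₁/F₀) = 4314 × 486.4/405.7 = 5172.1 Tg.
The anomaly ΔM(t) = M(t) − M_∞ decays as ΔM₀·e^(−t/τ) with ΔM₀ = 4314 − 5172.1 = −858.1 Tg.
At t = 5.65 yr, e^(−t/τ) = e^(−0.5313) = 0.5878, so ΔM = −504.4 Tg and M = 5172.1 − 504.4 = 4667.7 Tg.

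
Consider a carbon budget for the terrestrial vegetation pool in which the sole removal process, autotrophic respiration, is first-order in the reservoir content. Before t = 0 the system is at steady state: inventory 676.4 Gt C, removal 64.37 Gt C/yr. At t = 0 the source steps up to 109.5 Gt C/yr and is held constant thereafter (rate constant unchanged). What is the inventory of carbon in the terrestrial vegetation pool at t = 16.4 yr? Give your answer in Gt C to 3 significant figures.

Residence time τ = M₀/F₀ = 10.51 yr. The eventual steady state is M_∞ = M₀·(F₁/F₀) = 676.4 × 109.5/64.37 = 1150.6 Gt C.
The anomaly ΔM(t) = M(t) − M_∞ decays as ΔM₀·e^(−t/τ) with ΔM₀ = 676.4 − 1150.6 = −474.2 Gt C.
At t = 16.4 yr, e^(−t/τ) = e^(−1.561) = 0.2100, so ΔM = −99.58 Gt C and M = 1150.6 − 99.58 = 1051.0 Gt C.

1050 Gt C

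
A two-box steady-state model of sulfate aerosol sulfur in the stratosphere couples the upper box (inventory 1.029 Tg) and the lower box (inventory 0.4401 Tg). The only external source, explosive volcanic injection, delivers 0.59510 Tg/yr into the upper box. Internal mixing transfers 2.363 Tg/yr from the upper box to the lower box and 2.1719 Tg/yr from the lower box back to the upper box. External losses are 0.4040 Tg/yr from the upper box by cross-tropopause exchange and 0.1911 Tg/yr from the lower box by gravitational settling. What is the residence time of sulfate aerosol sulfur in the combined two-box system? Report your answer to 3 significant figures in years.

Treat the two boxes together as one reservoir: the mixing fluxes between them are internal recycling, so τ = ΣM / Σ(external losses).
M_total = 1.029 + 0.4401 = 1.4691 Tg.
ΣF_external_out = 0.4040 + 0.1911 = 0.59510 Tg/yr.
τ = M_total / ΣF_ext = 1.4691 / 0.59510 = 2.469 yr.

2.47 yr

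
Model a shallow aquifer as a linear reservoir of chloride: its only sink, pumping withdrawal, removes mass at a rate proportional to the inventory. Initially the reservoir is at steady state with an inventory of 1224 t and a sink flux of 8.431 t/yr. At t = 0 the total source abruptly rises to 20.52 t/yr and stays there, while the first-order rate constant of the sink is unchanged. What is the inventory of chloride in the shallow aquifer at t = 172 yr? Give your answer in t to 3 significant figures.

Residence time τ = M₀/F₀ = 145.2 yr. The eventual steady state is M_∞ = M₀·(F₁/F₀) = 1224 × 20.52/8.431 = 2979.1 t.
The anomaly ΔM(t) = M(t) − M_∞ decays as ΔM₀·e^(−t/τ) with ΔM₀ = 1224 − 2979.1 = −1755 t.
At t = 172 yr, e^(−t/τ) = e^(−1.185) = 0.3058, so ΔM = −536.7 t and M = 2979.1 − 536.7 = 2442.3 t.

2440 t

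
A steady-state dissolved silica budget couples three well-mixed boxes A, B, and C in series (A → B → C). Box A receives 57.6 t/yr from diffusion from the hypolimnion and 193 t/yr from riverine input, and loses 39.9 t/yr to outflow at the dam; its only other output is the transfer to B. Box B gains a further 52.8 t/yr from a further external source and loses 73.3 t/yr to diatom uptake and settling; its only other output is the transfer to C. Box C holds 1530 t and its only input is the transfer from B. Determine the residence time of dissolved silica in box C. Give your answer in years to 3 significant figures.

Box A: F(A→B) = (57.6 + 193) − 39.9 = 210.70 t/yr.
Box B: F(B→C) = (210.70 + 52.8) − 73.3 = 190.20 t/yr.
Box C throughput = its input = 190.20 t/yr; τ = 1530 / 190.20 = 8.044 yr.

8.04 yr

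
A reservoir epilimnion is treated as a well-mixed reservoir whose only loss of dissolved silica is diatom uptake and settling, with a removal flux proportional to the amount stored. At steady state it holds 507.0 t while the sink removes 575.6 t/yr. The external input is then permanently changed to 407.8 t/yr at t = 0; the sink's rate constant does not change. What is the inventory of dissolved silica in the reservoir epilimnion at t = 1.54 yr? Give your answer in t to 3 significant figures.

385 t

Residence time τ = M₀/F₀ = 0.8808 yr. The eventual steady state is M_∞ = M₀·(F₁/F₀) = 507.0 × 407.8/575.6 = 359.20 t.
The anomaly ΔM(t) = M(t) − M_∞ decays as ΔM₀·e^(−t/τ) with ΔM₀ = 507.0 − 359.20 = 147.8 t.
At t = 1.54 yr, e^(−t/τ) = e^(−1.748) = 0.1741, so ΔM = 25.73 t and M = 359.20 + 25.73 = 384.92 t.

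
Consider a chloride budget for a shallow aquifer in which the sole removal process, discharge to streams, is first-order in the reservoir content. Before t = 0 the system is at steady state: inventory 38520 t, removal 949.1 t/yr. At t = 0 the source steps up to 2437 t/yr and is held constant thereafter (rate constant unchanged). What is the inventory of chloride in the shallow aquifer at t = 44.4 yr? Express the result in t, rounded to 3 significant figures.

Residence time τ = M₀/F₀ = 40.59 yr. The eventual steady state is M_∞ = M₀·(F₁/F₀) = 38520 × 2437/949.1 = 98908 t.
The anomaly ΔM(t) = M(t) − M_∞ decays as ΔM₀·e^(−t/τ) with ΔM₀ = 38520 − 98908 = −60390 t.
At t = 44.4 yr, e^(−t/τ) = e^(−1.094) = 0.3349, so ΔM = −20220 t and M = 98908 − 20220 = 78685 t.

78700 t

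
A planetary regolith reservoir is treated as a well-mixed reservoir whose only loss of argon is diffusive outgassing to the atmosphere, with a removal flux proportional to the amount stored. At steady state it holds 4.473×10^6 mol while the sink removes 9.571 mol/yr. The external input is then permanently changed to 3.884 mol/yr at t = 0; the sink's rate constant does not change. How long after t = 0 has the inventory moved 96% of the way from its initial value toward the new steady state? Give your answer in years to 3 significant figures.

1.50×10^6 yr

τ = M₀/F₀ = 4.473×10^6/9.571 = 467300 yr.
The remaining gap fraction is e^(−t/τ); 96% covered ⇒ e^(−t/τ) = 0.0400.
t = −τ ln(0.0400) = 467300 × 3.219 = 1.504×10^6 yr.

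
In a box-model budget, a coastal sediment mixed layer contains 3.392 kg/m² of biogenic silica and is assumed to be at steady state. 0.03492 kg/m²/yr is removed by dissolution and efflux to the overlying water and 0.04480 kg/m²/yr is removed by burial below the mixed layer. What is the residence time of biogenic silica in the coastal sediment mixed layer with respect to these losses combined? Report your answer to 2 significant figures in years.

Total removal = 0.03492 + 0.04480 = 0.079720 kg/m²/yr.
τ = M / ΣF_out = 3.392 / 0.079720 = 42.55 yr.

43 yr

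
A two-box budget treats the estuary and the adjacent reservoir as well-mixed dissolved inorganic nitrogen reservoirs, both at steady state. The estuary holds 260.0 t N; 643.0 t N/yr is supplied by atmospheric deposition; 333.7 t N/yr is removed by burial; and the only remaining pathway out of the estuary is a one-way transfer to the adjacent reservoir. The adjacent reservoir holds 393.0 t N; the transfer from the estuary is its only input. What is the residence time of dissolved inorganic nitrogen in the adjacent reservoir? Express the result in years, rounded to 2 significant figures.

Balance the estuary: ΣF_in = 643.00 t N/yr.
Transfer to the adjacent reservoir = ΣF_in − (333.7) = 309.30 t N/yr.
At steady state the output of the adjacent reservoir equals its input, 309.30 t N/yr.
τ = M / F = 393.0 / 309.30 = 1.271 yr.

1.3 yr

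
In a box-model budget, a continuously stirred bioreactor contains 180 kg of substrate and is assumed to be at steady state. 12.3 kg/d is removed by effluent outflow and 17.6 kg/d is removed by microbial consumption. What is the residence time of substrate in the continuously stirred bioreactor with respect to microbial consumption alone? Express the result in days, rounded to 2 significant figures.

Residence time with respect to a single sink: τ = M / F_sink.
τ = 180 / 17.6 = 10.23 d.

10 d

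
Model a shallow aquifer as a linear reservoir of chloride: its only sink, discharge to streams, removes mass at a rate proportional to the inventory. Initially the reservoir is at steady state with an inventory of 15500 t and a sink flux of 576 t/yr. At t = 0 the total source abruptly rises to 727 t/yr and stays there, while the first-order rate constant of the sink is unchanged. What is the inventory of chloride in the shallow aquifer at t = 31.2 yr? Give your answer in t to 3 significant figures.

18300 t

τ = M₀/F₀ = 15500/576 = 26.91 yr; rate constant k = 1/τ.
New steady state M_∞ = F₁/k = F₁·τ = 727 × 26.91 = 19563 t.
M(t) = M_∞ + (M₀ − M_∞)·e^(−t/τ); t/τ = 31.2/26.91 = 1.159, so e^(−t/τ) = 0.3137.
M(t) = 19563 − 4063 × 0.3137 = 18289 t.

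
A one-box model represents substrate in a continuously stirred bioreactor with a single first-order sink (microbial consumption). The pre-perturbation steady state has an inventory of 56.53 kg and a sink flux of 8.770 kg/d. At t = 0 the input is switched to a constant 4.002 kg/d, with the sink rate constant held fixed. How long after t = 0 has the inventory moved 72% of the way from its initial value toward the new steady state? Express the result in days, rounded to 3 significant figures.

8.21 d

τ = M₀/F₀ = 56.53/8.770 = 6.446 d.
The remaining gap fraction is e^(−t/τ); 72% covered ⇒ e^(−t/τ) = 0.280.
t = −τ ln(0.280) = 6.446 × 1.273 = 8.205 d.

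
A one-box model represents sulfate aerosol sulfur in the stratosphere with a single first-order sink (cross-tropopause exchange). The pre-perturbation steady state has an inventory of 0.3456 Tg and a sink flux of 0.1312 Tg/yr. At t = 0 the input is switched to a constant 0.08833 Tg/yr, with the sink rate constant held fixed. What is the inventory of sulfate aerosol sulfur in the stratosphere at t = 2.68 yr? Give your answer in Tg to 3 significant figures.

0.274 Tg

τ = M₀/F₀ = 0.3456/0.1312 = 2.634 yr; rate constant k = 1/τ.
New steady state M_∞ = F₁/k = F₁·τ = 0.08833 × 2.634 = 0.23267 Tg.
M(t) = M_∞ + (M₀ − M_∞)·e^(−t/τ); t/τ = 2.68/2.634 = 1.017, so e^(−t/τ) = 0.3615.
M(t) = 0.23267 + 0.1129 × 0.3615 = 0.27350 Tg.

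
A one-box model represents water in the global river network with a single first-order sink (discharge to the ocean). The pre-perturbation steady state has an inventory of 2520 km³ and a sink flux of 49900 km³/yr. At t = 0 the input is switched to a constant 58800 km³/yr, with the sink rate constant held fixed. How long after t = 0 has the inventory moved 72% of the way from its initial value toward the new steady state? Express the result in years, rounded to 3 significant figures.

τ = M₀/F₀ = 2520/49900 = 0.05050 yr.
The remaining gap fraction is e^(−t/τ); 72% covered ⇒ e^(−t/τ) = 0.280.
t = −τ ln(0.280) = 0.05050 × 1.273 = 0.06429 yr.

0.0643 yr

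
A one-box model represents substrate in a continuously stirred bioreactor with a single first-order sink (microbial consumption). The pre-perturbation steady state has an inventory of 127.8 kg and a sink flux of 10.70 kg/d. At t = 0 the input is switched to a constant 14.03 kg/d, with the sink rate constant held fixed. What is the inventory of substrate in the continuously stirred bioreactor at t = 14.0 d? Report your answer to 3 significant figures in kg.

155 kg

The sink rate constant is k = F₀/M₀ = 10.70/127.8 = 0.08372 d⁻¹.
Solving dM/dt = F₁ − kM with M(0) = M₀ gives M(t) = F₁/k + (M₀ − F₁/k)·e^(−kt).
F₁/k = 14.03/0.08372 = 167.57 kg; kt = 0.08372 × 14.0 = 1.172, e^(−kt) = 0.3097.
M(14.0) = 167.57 + (127.8 − 167.57) × 0.3097 = 167.57 − 12.32 = 155.26 kg.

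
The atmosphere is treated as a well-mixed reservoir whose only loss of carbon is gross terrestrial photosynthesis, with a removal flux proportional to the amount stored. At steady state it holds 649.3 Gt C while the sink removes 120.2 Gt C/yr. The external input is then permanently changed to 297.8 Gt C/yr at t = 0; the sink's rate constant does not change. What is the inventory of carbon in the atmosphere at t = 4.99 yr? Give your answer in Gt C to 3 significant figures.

τ = M₀/F₀ = 649.3/120.2 = 5.402 yr; rate constant k = 1/τ.
New steady state M_∞ = F₁/k = F₁·τ = 297.8 × 5.402 = 1608.7 Gt C.
M(t) = M_∞ + (M₀ − M_∞)·e^(−t/τ); t/τ = 4.99/5.402 = 0.9238, so e^(−t/τ) = 0.3970.
M(t) = 1608.7 − 959.4 × 0.3970 = 1227.8 Gt C.

1230 Gt C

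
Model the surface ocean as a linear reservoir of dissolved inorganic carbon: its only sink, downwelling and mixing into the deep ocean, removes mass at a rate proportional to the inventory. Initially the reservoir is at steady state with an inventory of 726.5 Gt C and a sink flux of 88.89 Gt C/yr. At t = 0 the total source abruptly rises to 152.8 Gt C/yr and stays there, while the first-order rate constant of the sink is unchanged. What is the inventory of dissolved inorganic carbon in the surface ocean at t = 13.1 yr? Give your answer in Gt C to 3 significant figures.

1140 Gt C

τ = M₀/F₀ = 726.5/88.89 = 8.173 yr; rate constant k = 1/τ.
New steady state M_∞ = F₁/k = F₁·τ = 152.8 × 8.173 = 1248.8 Gt C.
M(t) = M_∞ + (M₀ − M_∞)·e^(−t/τ); t/τ = 13.1/8.173 = 1.603, so e^(−t/τ) = 0.2013.
M(t) = 1248.8 − 522.3 × 0.2013 = 1143.7 Gt C.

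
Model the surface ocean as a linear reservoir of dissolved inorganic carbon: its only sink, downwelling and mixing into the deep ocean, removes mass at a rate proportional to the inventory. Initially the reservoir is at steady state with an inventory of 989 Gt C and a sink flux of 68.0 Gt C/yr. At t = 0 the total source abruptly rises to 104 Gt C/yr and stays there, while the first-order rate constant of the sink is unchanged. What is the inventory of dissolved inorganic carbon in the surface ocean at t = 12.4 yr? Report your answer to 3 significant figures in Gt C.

The sink rate constant is k = F₀/M₀ = 68.0/989 = 0.06876 yr⁻¹.
Solving dM/dt = F₁ − kM with M(0) = M₀ gives M(t) = F₁/k + (M₀ − F₁/k)·e^(−kt).
F₁/k = 104/0.06876 = 1512.6 Gt C; kt = 0.06876 × 12.4 = 0.8526, e^(−kt) = 0.4263.
M(12.4) = 1512.6 + (989 − 1512.6) × 0.4263 = 1512.6 − 223.2 = 1289.4 Gt C.

1290 Gt C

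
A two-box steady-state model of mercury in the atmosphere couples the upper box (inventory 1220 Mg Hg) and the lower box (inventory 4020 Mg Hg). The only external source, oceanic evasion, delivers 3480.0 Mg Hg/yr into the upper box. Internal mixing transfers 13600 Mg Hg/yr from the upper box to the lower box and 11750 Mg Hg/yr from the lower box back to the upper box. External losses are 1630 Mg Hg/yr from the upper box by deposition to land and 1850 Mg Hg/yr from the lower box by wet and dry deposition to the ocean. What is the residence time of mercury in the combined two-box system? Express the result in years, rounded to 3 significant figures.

For the system as a whole, the A↔B exchange is internal and contributes nothing to the throughput; only the external sinks remove mass.
M_total = 1220 + 4020 = 5240.0 Mg Hg.
ΣF_external_out = 1630 + 1850 = 3480.0 Mg Hg/yr.
τ = M_total / ΣF_ext = 5240.0 / 3480.0 = 1.506 yr.

1.51 yr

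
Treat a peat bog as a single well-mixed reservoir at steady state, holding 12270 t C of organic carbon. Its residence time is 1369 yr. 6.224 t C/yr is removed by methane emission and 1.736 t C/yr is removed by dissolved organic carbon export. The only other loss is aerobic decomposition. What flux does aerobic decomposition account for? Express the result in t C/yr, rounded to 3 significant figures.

1.00 t C/yr

Total removal F = M/τ = 12270 / 1369 = 8.963 t C/yr.
Aerobic decomposition = F − (6.224 + 1.736) = 8.963 − 7.960 = 1.003 t C/yr.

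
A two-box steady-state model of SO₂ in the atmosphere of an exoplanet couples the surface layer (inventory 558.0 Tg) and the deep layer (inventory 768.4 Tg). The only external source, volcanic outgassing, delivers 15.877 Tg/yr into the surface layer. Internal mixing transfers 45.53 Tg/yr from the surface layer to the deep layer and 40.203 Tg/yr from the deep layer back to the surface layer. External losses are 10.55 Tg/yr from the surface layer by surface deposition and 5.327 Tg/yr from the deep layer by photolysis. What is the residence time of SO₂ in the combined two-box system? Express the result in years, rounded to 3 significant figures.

Treat the two boxes together as one reservoir: the mixing fluxes between them are internal recycling, so τ = ΣM / Σ(external losses).
M_total = 558.0 + 768.4 = 1326.4 Tg.
ΣF_external_out = 10.55 + 5.327 = 15.877 Tg/yr.
τ = M_total / ΣF_ext = 1326.4 / 15.877 = 83.54 yr.

83.5 yr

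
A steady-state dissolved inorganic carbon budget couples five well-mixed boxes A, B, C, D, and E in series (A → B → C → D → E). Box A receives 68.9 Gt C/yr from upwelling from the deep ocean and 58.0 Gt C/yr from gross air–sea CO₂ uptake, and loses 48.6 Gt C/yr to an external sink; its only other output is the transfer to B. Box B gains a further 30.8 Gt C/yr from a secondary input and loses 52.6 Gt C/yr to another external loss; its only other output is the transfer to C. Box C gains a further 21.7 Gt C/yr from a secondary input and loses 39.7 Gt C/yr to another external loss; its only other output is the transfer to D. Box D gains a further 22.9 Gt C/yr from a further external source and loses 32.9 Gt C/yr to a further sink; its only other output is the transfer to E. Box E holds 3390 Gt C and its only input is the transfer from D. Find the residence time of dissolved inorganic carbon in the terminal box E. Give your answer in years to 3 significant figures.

119 yr

Box A: F(A→B) = (68.9 + 58.0) − 48.6 = 78.300 Gt C/yr.
Box B: F(B→C) = (78.300 + 30.8) − 52.6 = 56.500 Gt C/yr.
Box C: F(C→D) = (56.500 + 21.7) − 39.7 = 38.500 Gt C/yr.
Box D: F(D→E) = (38.500 + 22.9) − 32.9 = 28.500 Gt C/yr.
Box E throughput = its input = 28.500 Gt C/yr; τ = 3390 / 28.500 = 118.9 yr.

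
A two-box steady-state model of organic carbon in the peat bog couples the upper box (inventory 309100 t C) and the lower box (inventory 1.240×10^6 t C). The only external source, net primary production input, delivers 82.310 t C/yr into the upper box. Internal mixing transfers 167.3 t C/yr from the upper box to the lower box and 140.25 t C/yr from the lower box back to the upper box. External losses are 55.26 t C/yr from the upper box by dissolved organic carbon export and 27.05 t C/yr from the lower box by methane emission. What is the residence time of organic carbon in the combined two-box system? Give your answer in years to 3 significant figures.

Treat the two boxes together as one reservoir: the mixing fluxes between them are internal recycling, so τ = ΣM / Σ(external losses).
M_total = 309100 + 1.240×10^6 = 1.5491×10^6 t C.
ΣF_external_out = 55.26 + 27.05 = 82.310 t C/yr.
τ = M_total / ΣF_ext = 1.5491×10^6 / 82.310 = 18820 yr.

18800 yr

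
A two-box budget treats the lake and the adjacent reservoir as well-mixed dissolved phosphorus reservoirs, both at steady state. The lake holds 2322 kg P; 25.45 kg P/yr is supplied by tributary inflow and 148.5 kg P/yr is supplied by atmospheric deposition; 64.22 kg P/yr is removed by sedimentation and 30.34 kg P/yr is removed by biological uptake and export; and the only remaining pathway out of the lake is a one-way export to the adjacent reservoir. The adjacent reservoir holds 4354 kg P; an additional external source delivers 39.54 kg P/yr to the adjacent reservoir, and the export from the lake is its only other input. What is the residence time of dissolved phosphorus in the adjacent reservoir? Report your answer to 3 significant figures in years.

36.6 yr

Balance the lake: ΣF_in = 25.45 + 148.5 = 173.95 kg P/yr.
Export to the adjacent reservoir = ΣF_in − (64.22 + 30.34) = 79.390 kg P/yr.
Total input to the adjacent reservoir = 79.390 + 39.54 = 118.93 kg P/yr; at steady state this equals its total output.
τ = M / F = 4354 / 118.93 = 36.61 yr.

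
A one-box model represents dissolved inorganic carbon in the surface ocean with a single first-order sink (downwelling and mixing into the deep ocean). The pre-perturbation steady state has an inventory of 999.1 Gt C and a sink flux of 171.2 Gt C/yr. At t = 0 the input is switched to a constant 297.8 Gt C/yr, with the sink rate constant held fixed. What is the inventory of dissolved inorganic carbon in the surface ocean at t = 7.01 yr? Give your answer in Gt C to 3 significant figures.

The sink rate constant is k = F₀/M₀ = 171.2/999.1 = 0.1714 yr⁻¹.
Solving dM/dt = F₁ − kM with M(0) = M₀ gives M(t) = F₁/k + (M₀ − F₁/k)·e^(−kt).
F₁/k = 297.8/0.1714 = 1737.9 Gt C; kt = 0.1714 × 7.01 = 1.201, e^(−kt) = 0.3008.
M(7.01) = 1737.9 + (999.1 − 1737.9) × 0.3008 = 1737.9 − 222.3 = 1515.7 Gt C.

1520 Gt C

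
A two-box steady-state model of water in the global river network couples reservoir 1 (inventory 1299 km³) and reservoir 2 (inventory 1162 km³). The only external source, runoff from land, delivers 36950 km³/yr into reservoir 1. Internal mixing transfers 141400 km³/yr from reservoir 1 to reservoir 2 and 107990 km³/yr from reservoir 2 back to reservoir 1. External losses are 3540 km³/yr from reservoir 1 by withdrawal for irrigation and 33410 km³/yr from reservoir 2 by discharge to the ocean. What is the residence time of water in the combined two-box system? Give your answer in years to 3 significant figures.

Residence time in the combined system uses the total inventory and the total *external* removal — internal exchanges between the two boxes cancel.
M_total = 1299 + 1162 = 2461.0 km³.
ΣF_external_out = 3540 + 33410 = 36950 km³/yr.
τ = M_total / ΣF_ext = 2461.0 / 36950 = 0.06660 yr.

0.0666 yr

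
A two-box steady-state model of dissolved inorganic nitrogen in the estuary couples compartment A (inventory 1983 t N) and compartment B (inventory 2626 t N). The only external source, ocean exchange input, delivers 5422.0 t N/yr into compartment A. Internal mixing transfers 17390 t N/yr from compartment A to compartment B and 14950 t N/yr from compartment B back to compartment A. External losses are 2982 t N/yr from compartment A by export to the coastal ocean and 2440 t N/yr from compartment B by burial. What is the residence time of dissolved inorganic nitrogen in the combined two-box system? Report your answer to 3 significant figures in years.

0.850 yr

Residence time in the combined system uses the total inventory and the total *external* removal — internal exchanges between the two boxes cancel.
M_total = 1983 + 2626 = 4609.0 t N.
ΣF_external_out = 2982 + 2440 = 5422.0 t N/yr.
τ = M_total / ΣF_ext = 4609.0 / 5422.0 = 0.8501 yr.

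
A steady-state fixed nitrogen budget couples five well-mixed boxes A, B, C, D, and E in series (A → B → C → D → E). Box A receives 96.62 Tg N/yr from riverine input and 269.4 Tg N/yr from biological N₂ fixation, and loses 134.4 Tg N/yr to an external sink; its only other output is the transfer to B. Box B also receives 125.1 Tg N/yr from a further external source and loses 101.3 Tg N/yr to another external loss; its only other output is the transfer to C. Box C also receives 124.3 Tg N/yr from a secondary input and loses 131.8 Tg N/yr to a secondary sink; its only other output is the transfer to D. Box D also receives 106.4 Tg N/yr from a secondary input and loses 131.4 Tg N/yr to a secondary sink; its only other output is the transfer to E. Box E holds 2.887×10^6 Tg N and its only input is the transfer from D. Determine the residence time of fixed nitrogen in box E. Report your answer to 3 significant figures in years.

Box A: F(A→B) = (96.62 + 269.4) − 134.4 = 231.62 Tg N/yr.
Box B: F(B→C) = (231.62 + 125.1) − 101.3 = 255.42 Tg N/yr.
Box C: F(C→D) = (255.42 + 124.3) − 131.8 = 247.92 Tg N/yr.
Box D: F(D→E) = (247.92 + 106.4) − 131.4 = 222.92 Tg N/yr.
Box E throughput = its input = 222.92 Tg N/yr; τ = 2.887×10^6 / 222.92 = 12950 yr.

13000 yr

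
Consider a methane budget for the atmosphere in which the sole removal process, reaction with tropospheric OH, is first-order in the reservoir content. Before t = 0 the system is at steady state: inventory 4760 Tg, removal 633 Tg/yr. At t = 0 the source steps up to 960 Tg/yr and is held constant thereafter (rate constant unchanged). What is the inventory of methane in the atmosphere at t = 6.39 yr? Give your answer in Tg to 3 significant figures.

Residence time τ = M₀/F₀ = 7.520 yr. The eventual steady state is M_∞ = M₀·(F₁/F₀) = 4760 × 960/633 = 7219.0 Tg.
The anomaly ΔM(t) = M(t) − M_∞ decays as ΔM₀·e^(−t/τ) with ΔM₀ = 4760 − 7219.0 = −2459 Tg.
At t = 6.39 yr, e^(−t/τ) = e^(−0.8498) = 0.4275, so ΔM = −1051 Tg and M = 7219.0 − 1051 = 6167.7 Tg.

6170 Tg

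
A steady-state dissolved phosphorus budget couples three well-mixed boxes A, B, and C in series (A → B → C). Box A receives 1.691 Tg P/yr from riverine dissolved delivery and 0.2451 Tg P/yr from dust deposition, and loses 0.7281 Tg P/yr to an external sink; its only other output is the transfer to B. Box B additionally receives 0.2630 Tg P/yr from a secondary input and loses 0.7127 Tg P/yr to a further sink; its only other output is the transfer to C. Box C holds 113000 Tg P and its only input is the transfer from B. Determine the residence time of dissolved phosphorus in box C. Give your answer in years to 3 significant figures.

149000 yr

Box A: F(A→B) = (1.691 + 0.2451) − 0.7281 = 1.2080 Tg P/yr.
Box B: F(B→C) = (1.2080 + 0.2630) − 0.7127 = 0.75830 Tg P/yr.
Box C throughput = its input = 0.75830 Tg P/yr; τ = 113000 / 0.75830 = 149000 yr.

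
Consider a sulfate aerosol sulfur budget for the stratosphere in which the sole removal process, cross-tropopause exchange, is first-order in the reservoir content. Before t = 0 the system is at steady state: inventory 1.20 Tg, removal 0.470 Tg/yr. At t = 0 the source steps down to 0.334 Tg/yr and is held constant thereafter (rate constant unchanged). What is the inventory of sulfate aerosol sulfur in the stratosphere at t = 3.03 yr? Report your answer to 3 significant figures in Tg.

Residence time τ = M₀/F₀ = 2.553 yr. The eventual steady state is M_∞ = M₀·(F₁/F₀) = 1.20 × 0.334/0.470 = 0.85277 Tg.
The anomaly ΔM(t) = M(t) − M_∞ decays as ΔM₀·e^(−t/τ) with ΔM₀ = 1.20 − 0.85277 = 0.3472 Tg.
At t = 3.03 yr, e^(−t/τ) = e^(−1.187) = 0.3052, so ΔM = 0.1060 Tg and M = 0.85277 + 0.1060 = 0.95875 Tg.

0.959 Tg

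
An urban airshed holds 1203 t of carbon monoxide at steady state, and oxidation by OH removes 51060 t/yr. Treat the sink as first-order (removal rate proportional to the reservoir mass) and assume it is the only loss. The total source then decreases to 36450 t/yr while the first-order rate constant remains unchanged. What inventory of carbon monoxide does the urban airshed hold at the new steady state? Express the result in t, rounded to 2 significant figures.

Rate constant k = F/M = 51060 / 1203 = 42.44 yr⁻¹.
At the new steady state, source = k·M_new ⇒ M_new = 36450 / 42.44 = 858.8 t.
(Equivalently M_new = M × F_new/F_old = 1203 × 36450/51060.)

860 t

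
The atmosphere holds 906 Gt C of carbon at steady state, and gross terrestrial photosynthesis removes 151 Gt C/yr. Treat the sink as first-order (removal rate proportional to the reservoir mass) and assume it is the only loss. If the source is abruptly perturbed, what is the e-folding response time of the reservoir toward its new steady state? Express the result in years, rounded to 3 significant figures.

For a linear reservoir the response time equals the residence time τ = M/F.
τ = 906 / 151 = 6.000 yr.

6.00 yr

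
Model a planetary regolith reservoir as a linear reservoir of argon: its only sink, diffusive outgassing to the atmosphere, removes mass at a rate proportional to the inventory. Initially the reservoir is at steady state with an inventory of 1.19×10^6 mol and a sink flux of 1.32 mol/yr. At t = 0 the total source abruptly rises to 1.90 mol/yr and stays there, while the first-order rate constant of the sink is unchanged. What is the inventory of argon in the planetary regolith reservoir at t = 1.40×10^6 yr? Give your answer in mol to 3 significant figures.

τ = M₀/F₀ = 1.19×10^6/1.32 = 901500 yr; rate constant k = 1/τ.
New steady state M_∞ = F₁/k = F₁·τ = 1.90 × 901500 = 1.7129×10^6 mol.
M(t) = M_∞ + (M₀ − M_∞)·e^(−t/τ); t/τ = 1.40×10^6/901500 = 1.553, so e^(−t/τ) = 0.2116.
M(t) = 1.7129×10^6 − 522900 × 0.2116 = 1.6022×10^6 mol.

1.60×10^6 mol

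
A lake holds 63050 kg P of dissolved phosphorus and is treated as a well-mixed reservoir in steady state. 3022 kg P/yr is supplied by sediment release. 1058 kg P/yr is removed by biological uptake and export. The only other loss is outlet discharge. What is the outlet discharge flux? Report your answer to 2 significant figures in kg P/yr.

At steady state ΣF_in = ΣF_out.
ΣF_in = 3022.0 kg P/yr.
Outlet discharge flux = ΣF_in − (1058) = 3022.0 − 1058 = 1964 kg P/yr.

2000 kg P/yr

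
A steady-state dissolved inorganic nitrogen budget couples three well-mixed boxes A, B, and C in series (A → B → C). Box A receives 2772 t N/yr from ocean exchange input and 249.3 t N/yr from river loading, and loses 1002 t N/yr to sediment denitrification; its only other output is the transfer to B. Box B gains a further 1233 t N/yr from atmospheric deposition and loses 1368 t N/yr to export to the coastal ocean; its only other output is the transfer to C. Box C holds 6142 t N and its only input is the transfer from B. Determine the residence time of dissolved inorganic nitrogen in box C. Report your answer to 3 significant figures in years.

3.26 yr

Box A: F(A→B) = (2772 + 249.3) − 1002 = 2019.3 t N/yr.
Box B: F(B→C) = (2019.3 + 1233) − 1368 = 1884.3 t N/yr.
Box C throughput = its input = 1884.3 t N/yr; τ = 6142 / 1884.3 = 3.260 yr.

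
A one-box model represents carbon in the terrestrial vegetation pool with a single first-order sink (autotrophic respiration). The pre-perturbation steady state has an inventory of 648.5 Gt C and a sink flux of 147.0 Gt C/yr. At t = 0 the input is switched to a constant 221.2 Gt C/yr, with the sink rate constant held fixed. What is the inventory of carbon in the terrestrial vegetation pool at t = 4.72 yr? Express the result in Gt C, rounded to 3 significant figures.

Residence time τ = M₀/F₀ = 4.412 yr. The eventual steady state is M_∞ = M₀·(F₁/F₀) = 648.5 × 221.2/147.0 = 975.84 Gt C.
The anomaly ΔM(t) = M(t) − M_∞ decays as ΔM₀·e^(−t/τ) with ΔM₀ = 648.5 − 975.84 = −327.3 Gt C.
At t = 4.72 yr, e^(−t/τ) = e^(−1.070) = 0.3430, so ΔM = −112.3 Gt C and M = 975.84 − 112.3 = 863.55 Gt C.

864 Gt C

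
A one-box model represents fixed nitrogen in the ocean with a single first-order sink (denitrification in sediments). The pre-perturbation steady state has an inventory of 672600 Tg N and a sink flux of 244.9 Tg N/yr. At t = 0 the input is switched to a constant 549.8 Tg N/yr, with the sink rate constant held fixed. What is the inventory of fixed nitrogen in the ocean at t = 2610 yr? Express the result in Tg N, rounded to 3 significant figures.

1.19×10^6 Tg N

The sink rate constant is k = F₀/M₀ = 244.9/672600 = 0.0003641 yr⁻¹.
Solving dM/dt = F₁ − kM with M(0) = M₀ gives M(t) = F₁/k + (M₀ − F₁/k)·e^(−kt).
F₁/k = 549.8/0.0003641 = 1.5100×10^6 Tg N; kt = 0.0003641 × 2610 = 0.9503, e^(−kt) = 0.3866.
M(2610) = 1.5100×10^6 + (672600 − 1.5100×10^6) × 0.3866 = 1.5100×10^6 − 323700 = 1.1862×10^6 Tg N.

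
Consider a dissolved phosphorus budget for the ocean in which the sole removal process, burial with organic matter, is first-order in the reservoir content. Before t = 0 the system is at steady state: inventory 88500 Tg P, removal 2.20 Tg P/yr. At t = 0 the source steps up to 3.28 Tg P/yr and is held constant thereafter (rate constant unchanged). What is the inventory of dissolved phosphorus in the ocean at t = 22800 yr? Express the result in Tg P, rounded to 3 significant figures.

τ = M₀/F₀ = 88500/2.20 = 40230 yr; rate constant k = 1/τ.
New steady state M_∞ = F₁/k = F₁·τ = 3.28 × 40230 = 131950 Tg P.
M(t) = M_∞ + (M₀ − M_∞)·e^(−t/τ); t/τ = 22800/40230 = 0.5668, so e^(−t/τ) = 0.5673.
M(t) = 131950 − 43450 × 0.5673 = 107300 Tg P.

107000 Tg P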